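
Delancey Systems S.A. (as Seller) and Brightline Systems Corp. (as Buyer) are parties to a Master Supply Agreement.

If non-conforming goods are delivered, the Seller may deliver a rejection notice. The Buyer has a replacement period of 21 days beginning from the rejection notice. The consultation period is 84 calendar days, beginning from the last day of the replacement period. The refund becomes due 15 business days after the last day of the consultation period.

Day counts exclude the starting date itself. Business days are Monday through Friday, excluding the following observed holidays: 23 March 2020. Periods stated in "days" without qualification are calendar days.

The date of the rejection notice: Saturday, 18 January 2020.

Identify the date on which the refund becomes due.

The last day of the replacement period: 21 calendar days after 18 January 2020 is 8 February 2020.
Adding 84 calendar days to 8 February 2020 gives 2 May 2020, which is the last day of the consultation period.
From Saturday, 2 May 2020, 15 business days (May 4, May 5, May 6, May 7, …, May 20, May 21, May 22, skipping weekends) brings us to Friday, 22 May 2020, which is the date on which the refund becomes due.

22 May 2020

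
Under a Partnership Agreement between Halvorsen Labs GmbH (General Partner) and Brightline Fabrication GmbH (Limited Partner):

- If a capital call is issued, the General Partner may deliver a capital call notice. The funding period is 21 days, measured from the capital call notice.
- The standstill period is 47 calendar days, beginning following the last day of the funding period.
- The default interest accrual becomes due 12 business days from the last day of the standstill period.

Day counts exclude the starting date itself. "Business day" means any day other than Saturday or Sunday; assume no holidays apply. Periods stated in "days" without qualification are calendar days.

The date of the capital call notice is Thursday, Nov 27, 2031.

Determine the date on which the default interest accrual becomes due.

The last day of the funding period: Nov 27, 2031 + 21 days = Dec 18, 2031.
The last day of the standstill period: Dec 18, 2031 + 47 days = Feb 3, 2032.
The date on which the default interest accrual becomes due: counting 12 business days from Tuesday, Feb 3, 2032 (Feb 4, Feb 5, Feb 6, Feb 9, …, Feb 17, Feb 18, Feb 19, skipping weekends) reaches Thursday, Feb 19, 2032.

Feb 19, 2032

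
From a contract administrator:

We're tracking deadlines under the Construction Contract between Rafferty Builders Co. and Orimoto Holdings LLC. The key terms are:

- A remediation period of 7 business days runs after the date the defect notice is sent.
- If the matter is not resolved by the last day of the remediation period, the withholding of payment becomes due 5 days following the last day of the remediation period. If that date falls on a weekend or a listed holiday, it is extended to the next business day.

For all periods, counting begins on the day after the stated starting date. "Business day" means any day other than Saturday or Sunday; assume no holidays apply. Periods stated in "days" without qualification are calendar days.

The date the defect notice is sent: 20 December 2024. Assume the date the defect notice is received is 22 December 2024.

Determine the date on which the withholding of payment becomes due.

From Friday, 20 December 2024, 7 business days (Dec 23, Dec 24, Dec 25, Dec 26, Dec 27, Dec 30, Dec 31, skipping weekends) brings us to Tuesday, 31 December 2024, which is the last day of the remediation period.
The date on which the withholding of payment becomes due: 5 calendar days after 31 December 2024 is 5 January 2025. That falls on a Sunday, so it rolls to the next business day, Monday, 6 January 2025.

6 January 2025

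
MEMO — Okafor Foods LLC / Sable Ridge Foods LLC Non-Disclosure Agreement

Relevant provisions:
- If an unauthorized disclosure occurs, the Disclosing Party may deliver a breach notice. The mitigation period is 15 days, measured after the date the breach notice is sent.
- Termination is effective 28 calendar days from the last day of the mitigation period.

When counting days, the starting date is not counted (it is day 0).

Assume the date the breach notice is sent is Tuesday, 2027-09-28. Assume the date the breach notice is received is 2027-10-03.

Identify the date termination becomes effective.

The last day of the mitigation period: 2027-09-28 + 15 days = 2027-10-13.
The date termination becomes effective: 28 calendar days after 2027-10-13 is 2027-11-10.

2027-11-10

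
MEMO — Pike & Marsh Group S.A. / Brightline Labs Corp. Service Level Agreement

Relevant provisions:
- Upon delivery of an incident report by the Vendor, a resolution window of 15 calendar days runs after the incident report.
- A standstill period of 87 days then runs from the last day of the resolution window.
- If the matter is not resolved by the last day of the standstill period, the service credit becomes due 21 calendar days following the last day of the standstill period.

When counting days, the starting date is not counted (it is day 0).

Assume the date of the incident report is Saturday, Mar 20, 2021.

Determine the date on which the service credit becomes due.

Jul 21, 2021

Adding 15 calendar days to Mar 20, 2021 gives Apr 4, 2021, which is the last day of the resolution window.
Adding 87 calendar days to Apr 4, 2021 gives Jun 30, 2021, which is the last day of the standstill period.
The date on which the service credit becomes due: Jun 30, 2021 + 21 days = Jul 21, 2021.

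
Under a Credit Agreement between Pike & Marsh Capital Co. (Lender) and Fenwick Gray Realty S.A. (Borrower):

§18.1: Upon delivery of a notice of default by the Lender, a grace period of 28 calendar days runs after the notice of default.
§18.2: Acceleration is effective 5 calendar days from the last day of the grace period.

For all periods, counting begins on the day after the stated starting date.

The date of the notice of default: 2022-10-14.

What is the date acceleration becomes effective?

2022-11-16

Adding 28 calendar days to 2022-10-14 gives 2022-11-11, which is the last day of the grace period.
The date acceleration becomes effective: 5 calendar days after 2022-11-11 is 2022-11-16.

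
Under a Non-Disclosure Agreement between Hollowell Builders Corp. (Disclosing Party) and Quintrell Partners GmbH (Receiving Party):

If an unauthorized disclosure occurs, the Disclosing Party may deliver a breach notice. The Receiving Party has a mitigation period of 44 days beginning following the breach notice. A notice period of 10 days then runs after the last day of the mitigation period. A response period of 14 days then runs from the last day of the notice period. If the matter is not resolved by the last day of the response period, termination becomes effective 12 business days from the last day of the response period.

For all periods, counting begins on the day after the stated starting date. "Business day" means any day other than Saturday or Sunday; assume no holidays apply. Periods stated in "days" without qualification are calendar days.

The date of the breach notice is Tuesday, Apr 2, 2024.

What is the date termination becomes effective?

Jun 25, 2024

Adding 44 calendar days to Apr 2, 2024 gives May 16, 2024, which is the last day of the mitigation period.
The last day of the notice period: May 16, 2024 + 10 days = May 26, 2024.
The last day of the response period: 14 calendar days after May 26, 2024 is Jun 9, 2024.
The date termination becomes effective: counting 12 business days from Sunday, Jun 9, 2024 (Jun 10, Jun 11, Jun 12, Jun 13, …, Jun 21, Jun 24, Jun 25, skipping weekends) reaches Tuesday, Jun 25, 2024.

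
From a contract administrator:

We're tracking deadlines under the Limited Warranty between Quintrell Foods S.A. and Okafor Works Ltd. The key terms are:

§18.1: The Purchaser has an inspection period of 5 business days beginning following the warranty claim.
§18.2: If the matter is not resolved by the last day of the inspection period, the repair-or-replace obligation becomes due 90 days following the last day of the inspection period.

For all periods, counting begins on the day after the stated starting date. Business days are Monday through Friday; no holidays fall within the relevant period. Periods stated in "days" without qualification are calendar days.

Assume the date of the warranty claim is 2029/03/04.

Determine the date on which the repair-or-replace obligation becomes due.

2029/06/07

The last day of the inspection period: 5 business days after Sunday, 2029/03/04, skipping weekends — Mar 5, Mar 6, Mar 7, Mar 8, Mar 9 — lands on Friday, 2029/03/09.
The date on which the repair-or-replace obligation becomes due: 90 calendar days after 2029/03/09 is 2029/06/07.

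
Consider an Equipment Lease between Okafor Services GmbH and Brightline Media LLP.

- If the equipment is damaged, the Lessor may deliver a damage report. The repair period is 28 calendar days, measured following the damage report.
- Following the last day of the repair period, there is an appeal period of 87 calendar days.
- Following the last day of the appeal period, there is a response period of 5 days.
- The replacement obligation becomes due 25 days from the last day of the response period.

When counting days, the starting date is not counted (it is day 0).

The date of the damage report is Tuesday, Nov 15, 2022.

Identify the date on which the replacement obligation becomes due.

Apr 9, 2023

The last day of the repair period: 28 calendar days after Nov 15, 2022 is Dec 13, 2022.
Adding 87 calendar days to Dec 13, 2022 gives Mar 10, 2023, which is the last day of the appeal period.
The last day of the response period: 5 calendar days after Mar 10, 2023 is Mar 15, 2023.
The date on which the replacement obligation becomes due: 25 calendar days after Mar 15, 2023 is Apr 9, 2023.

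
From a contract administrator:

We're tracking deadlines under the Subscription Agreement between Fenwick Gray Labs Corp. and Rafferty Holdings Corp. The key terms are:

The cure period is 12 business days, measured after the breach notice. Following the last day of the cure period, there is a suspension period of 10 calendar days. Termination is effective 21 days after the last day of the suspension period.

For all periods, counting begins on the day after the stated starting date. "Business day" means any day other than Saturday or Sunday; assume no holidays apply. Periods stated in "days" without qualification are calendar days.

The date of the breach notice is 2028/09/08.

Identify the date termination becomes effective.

2028/10/27

From Friday, 2028/09/08, 12 business days (Sep 11, Sep 12, Sep 13, Sep 14, …, Sep 22, Sep 25, Sep 26, skipping weekends) brings us to Tuesday, 2028/09/26, which is the last day of the cure period.
The last day of the suspension period: 10 calendar days after 2028/09/26 is 2028/10/06.
Adding 21 calendar days to 2028/10/06 gives 2028/10/27, which is the date termination becomes effective.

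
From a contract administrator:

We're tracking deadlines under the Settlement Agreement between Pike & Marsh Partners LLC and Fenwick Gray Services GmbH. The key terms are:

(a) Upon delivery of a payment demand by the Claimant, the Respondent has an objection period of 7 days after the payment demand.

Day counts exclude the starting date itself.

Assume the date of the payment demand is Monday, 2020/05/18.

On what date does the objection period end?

2020/05/25

The last day of the objection period: 7 calendar days after 2020/05/18 is 2020/05/25.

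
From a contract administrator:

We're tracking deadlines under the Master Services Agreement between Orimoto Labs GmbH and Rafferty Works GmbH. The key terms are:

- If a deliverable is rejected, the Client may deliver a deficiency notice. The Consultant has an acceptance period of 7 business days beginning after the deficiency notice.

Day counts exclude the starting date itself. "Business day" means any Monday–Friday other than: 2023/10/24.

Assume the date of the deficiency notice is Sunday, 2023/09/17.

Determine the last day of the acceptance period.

The last day of the acceptance period: 7 business days after Sunday, 2023/09/17, skipping weekends — Sep 18, Sep 19, Sep 20, Sep 21, Sep 22, Sep 25, Sep 26 — lands on Tuesday, 2023/09/26.

2023/09/26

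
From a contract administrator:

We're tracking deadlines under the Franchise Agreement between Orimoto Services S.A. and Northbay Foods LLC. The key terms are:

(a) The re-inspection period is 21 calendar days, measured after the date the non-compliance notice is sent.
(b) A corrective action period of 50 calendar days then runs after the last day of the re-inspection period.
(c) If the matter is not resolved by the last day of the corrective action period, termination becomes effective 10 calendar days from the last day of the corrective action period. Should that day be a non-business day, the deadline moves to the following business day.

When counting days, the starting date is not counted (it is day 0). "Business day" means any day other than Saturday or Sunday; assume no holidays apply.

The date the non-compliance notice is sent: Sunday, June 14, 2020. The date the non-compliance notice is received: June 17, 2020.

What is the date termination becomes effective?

The last day of the re-inspection period: June 14, 2020 + 21 days = July 5, 2020.
The last day of the corrective action period: 50 calendar days after July 5, 2020 is August 24, 2020.
Adding 10 calendar days to August 24, 2020 gives September 3, 2020, which is the date termination becomes effective. September 3, 2020 is a Thursday, so no roll-forward applies.

September 3, 2020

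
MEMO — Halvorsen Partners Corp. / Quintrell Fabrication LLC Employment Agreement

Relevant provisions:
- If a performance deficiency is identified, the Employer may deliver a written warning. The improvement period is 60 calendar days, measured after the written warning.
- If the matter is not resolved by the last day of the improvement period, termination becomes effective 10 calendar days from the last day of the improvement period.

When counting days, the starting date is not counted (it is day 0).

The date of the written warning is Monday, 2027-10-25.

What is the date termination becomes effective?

2028-01-03

Adding 60 calendar days to 2027-10-25 gives 2027-12-24, which is the last day of the improvement period.
Adding 10 calendar days to 2027-12-24 gives 2028-01-03, which is the date termination becomes effective.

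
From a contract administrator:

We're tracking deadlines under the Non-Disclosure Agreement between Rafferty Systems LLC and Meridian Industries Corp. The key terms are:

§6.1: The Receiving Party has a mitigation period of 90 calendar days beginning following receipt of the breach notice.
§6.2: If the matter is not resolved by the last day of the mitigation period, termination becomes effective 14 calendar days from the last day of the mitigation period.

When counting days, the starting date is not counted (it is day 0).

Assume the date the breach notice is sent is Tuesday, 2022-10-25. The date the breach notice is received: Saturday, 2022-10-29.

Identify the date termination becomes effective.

The last day of the mitigation period: 2022-10-29 + 90 days = 2023-01-27.
The date termination becomes effective: 14 calendar days after 2023-01-27 is 2023-02-10.

2023-02-10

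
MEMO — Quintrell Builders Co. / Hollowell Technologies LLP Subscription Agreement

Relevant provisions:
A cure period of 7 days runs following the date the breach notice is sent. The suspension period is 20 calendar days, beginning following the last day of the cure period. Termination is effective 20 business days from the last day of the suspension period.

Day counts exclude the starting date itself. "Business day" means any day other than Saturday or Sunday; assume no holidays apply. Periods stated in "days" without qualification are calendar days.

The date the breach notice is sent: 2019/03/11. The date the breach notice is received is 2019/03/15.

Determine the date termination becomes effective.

The last day of the cure period: 7 calendar days after 2019/03/11 is 2019/03/18.
The last day of the suspension period: 20 calendar days after 2019/03/18 is 2019/04/07.
The date termination becomes effective: 20 business days after Sunday, 2019/04/07, skipping weekends — Apr 8, Apr 9, Apr 10, Apr 11, …, May 1, May 2, May 3 — lands on Friday, 2019/05/03.

2019/05/03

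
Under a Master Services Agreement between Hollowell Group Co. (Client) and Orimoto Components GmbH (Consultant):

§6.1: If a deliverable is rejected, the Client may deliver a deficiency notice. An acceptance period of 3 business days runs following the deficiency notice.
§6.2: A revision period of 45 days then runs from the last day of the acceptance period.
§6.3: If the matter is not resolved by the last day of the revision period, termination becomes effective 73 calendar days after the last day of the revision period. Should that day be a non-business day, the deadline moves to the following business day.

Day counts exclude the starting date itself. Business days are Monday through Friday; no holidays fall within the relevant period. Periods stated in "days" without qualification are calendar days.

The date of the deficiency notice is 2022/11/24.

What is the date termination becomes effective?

2023/03/27

The last day of the acceptance period: counting 3 business days from Thursday, 2022/11/24 (Nov 25, Nov 28, Nov 29, skipping weekends) reaches Tuesday, 2022/11/29.
The last day of the revision period: 2022/11/29 + 45 days = 2023/01/13.
The date termination becomes effective: 2023/01/13 + 73 days = 2023/03/27. 2023/03/27 is a Monday, so no roll-forward applies.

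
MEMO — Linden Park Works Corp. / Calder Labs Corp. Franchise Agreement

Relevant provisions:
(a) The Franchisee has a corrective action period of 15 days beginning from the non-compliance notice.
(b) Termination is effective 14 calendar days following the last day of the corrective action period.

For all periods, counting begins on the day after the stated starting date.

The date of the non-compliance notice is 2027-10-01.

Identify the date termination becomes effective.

2027-10-30

Adding 15 calendar days to 2027-10-01 gives 2027-10-16, which is the last day of the corrective action period.
Adding 14 calendar days to 2027-10-16 gives 2027-10-30, which is the date termination becomes effective.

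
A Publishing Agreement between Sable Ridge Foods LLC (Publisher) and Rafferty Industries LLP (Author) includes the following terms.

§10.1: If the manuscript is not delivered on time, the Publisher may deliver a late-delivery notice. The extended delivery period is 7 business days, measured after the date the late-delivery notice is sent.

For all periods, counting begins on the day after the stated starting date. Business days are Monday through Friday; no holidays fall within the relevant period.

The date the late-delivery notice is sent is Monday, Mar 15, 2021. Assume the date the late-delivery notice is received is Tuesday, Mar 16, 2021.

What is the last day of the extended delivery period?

Mar 24, 2021

The last day of the extended delivery period: 7 business days after Monday, Mar 15, 2021, skipping weekends — Mar 16, Mar 17, Mar 18, Mar 19, Mar 22, Mar 23, Mar 24 — lands on Wednesday, Mar 24, 2021.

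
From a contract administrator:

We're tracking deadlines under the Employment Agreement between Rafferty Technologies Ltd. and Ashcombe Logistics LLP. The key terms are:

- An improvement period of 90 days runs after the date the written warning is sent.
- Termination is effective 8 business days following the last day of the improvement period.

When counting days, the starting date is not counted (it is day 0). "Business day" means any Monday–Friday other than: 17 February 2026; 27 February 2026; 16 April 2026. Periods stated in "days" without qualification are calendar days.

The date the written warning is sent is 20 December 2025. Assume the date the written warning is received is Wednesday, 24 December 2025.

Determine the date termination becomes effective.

The last day of the improvement period: 90 calendar days after 20 December 2025 is 20 March 2026.
From Friday, 20 March 2026, 8 business days (Mar 23, Mar 24, Mar 25, Mar 26, Mar 27, Mar 30, Mar 31, Apr 1, skipping weekends) brings us to Wednesday, 1 April 2026, which is the date termination becomes effective.

1 April 2026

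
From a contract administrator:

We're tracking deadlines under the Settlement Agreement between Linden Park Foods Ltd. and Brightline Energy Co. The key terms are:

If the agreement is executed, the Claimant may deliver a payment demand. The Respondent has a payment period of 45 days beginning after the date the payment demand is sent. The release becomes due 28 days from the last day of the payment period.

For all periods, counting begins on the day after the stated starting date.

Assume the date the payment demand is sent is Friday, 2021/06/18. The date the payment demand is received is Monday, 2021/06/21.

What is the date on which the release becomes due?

Adding 45 calendar days to 2021/06/18 gives 2021/08/02, which is the last day of the payment period.
Adding 28 calendar days to 2021/08/02 gives 2021/08/30, which is the date on which the release becomes due.

2021/08/30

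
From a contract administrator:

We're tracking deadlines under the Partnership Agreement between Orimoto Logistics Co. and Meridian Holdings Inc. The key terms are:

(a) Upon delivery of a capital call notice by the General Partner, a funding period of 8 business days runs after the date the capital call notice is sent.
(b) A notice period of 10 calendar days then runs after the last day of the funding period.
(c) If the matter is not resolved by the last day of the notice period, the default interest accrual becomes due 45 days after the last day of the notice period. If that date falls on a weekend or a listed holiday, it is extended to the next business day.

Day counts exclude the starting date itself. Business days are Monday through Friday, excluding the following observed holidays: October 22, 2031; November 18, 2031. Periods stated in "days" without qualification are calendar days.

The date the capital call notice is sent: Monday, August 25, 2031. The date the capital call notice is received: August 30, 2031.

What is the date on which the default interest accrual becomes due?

The last day of the funding period: 8 business days after Monday, August 25, 2031, skipping weekends — Aug 26, Aug 27, Aug 28, Aug 29, Sep 1, Sep 2, Sep 3, Sep 4 — lands on Thursday, September 4, 2031.
The last day of the notice period: September 4, 2031 + 10 days = September 14, 2031.
Adding 45 calendar days to September 14, 2031 gives October 29, 2031, which is the date on which the default interest accrual becomes due. October 29, 2031 is a Wednesday and is not a listed holiday, so no roll-forward applies.

October 29, 2031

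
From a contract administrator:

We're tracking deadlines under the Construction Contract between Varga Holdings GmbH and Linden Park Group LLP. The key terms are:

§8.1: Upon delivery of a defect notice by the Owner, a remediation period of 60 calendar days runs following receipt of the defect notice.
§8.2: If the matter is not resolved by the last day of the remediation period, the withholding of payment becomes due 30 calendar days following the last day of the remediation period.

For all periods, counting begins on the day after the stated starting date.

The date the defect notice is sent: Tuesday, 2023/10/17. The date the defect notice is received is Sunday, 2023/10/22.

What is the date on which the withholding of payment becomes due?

Adding 60 calendar days to 2023/10/22 gives 2023/12/21, which is the last day of the remediation period.
The date on which the withholding of payment becomes due: 2023/12/21 + 30 days = 2024/01/20.

2024/01/20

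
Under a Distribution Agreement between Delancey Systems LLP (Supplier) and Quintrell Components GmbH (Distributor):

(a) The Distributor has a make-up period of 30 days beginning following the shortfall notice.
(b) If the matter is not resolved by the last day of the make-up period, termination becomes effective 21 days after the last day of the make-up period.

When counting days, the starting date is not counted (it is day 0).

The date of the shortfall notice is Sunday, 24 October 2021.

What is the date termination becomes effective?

Adding 30 calendar days to 24 October 2021 gives 23 November 2021, which is the last day of the make-up period.
The date termination becomes effective: 21 calendar days after 23 November 2021 is 14 December 2021.

14 December 2021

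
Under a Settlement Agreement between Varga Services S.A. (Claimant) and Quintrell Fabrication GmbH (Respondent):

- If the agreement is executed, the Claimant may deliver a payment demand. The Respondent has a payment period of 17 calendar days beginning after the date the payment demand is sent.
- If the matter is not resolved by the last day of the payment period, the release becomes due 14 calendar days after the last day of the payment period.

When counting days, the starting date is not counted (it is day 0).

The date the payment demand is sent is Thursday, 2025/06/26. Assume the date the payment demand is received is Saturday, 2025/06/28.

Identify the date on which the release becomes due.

2025/07/27

The last day of the payment period: 17 calendar days after 2025/06/26 is 2025/07/13.
The date on which the release becomes due: 2025/07/13 + 14 days = 2025/07/27.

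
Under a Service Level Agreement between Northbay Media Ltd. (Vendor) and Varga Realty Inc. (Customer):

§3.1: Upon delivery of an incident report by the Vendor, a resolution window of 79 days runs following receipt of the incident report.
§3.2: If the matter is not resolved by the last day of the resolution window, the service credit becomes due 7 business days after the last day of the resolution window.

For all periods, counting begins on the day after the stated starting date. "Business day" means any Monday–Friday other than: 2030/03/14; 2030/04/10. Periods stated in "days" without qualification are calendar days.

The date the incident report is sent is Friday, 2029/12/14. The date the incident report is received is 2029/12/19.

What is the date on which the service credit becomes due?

The last day of the resolution window: 79 calendar days after 2029/12/19 is 2030/03/08.
From Friday, 2030/03/08, 7 business days (Mar 11, Mar 12, Mar 13, Mar 15, Mar 18, Mar 19, Mar 20, skipping weekends and the listed holiday on Mar 14) brings us to Wednesday, 2030/03/20, which is the date on which the service credit becomes due.

2030/03/20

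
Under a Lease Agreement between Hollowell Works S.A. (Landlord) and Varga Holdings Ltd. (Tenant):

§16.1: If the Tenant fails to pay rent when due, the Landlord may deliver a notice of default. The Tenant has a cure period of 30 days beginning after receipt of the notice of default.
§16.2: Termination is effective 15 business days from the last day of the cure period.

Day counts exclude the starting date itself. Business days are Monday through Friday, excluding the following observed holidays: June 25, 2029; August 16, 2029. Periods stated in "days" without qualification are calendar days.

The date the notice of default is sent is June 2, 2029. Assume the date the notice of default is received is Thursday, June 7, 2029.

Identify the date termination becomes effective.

July 27, 2029

Adding 30 calendar days to June 7, 2029 gives July 7, 2029, which is the last day of the cure period.
The date termination becomes effective: counting 15 business days from Saturday, July 7, 2029 (Jul 9, Jul 10, Jul 11, Jul 12, …, Jul 25, Jul 26, Jul 27, skipping weekends) reaches Friday, July 27, 2029.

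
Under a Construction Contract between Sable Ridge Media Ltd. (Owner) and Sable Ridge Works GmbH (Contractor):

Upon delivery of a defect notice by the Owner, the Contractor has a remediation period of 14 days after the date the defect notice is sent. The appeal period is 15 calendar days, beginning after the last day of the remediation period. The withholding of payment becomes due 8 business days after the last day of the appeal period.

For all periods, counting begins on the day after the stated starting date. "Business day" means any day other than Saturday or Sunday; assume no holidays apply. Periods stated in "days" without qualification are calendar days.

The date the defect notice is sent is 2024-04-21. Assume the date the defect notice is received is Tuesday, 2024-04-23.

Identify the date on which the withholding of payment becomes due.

2024-05-30

The last day of the remediation period: 2024-04-21 + 14 days = 2024-05-05.
The last day of the appeal period: 15 calendar days after 2024-05-05 is 2024-05-20.
From Monday, 2024-05-20, 8 business days (May 21, May 22, May 23, May 24, May 27, May 28, May 29, May 30, skipping weekends) brings us to Thursday, 2024-05-30, which is the date on which the withholding of payment becomes due.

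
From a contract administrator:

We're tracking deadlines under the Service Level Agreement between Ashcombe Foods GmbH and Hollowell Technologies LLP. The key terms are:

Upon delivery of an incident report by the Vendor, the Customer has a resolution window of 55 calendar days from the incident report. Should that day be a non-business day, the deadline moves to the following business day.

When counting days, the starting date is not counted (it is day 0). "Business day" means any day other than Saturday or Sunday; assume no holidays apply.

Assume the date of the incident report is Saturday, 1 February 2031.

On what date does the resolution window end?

28 March 2031

The last day of the resolution window: 55 calendar days after 1 February 2031 is 28 March 2031. 28 March 2031 is a Friday, so no roll-forward applies.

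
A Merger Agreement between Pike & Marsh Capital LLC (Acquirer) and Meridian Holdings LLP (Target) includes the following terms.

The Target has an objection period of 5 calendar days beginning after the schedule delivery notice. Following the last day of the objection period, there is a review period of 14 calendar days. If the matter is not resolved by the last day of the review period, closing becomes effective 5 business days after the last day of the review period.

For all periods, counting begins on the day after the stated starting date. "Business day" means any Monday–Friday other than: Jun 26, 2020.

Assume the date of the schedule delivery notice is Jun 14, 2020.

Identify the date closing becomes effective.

The last day of the objection period: Jun 14, 2020 + 5 days = Jun 19, 2020.
Adding 14 calendar days to Jun 19, 2020 gives Jul 3, 2020, which is the last day of the review period.
From Friday, Jul 3, 2020, 5 business days (Jul 6, Jul 7, Jul 8, Jul 9, Jul 10, skipping weekends) brings us to Friday, Jul 10, 2020, which is the date closing becomes effective.

Jul 10, 2020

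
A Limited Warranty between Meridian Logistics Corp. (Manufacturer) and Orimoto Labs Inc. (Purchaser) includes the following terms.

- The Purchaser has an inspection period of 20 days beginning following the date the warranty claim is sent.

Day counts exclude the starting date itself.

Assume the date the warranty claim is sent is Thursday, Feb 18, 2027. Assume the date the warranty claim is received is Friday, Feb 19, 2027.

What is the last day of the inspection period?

Adding 20 calendar days to Feb 18, 2027 gives Mar 10, 2027, which is the last day of the inspection period.

Mar 10, 2027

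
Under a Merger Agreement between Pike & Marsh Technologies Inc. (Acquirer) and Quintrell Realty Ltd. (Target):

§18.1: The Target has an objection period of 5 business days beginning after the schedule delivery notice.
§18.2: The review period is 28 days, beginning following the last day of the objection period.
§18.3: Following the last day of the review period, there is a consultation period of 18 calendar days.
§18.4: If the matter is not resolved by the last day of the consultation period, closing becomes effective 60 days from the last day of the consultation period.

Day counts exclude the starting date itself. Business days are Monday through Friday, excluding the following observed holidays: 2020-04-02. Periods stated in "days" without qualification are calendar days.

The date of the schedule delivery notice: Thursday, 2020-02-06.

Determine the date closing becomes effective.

The last day of the objection period: counting 5 business days from Thursday, 2020-02-06 (Feb 7, Feb 10, Feb 11, Feb 12, Feb 13, skipping weekends) reaches Thursday, 2020-02-13.
The last day of the review period: 2020-02-13 + 28 days = 2020-03-12.
The last day of the consultation period: 2020-03-12 + 18 days = 2020-03-30.
Adding 60 calendar days to 2020-03-30 gives 2020-05-29, which is the date closing becomes effective.

2020-05-29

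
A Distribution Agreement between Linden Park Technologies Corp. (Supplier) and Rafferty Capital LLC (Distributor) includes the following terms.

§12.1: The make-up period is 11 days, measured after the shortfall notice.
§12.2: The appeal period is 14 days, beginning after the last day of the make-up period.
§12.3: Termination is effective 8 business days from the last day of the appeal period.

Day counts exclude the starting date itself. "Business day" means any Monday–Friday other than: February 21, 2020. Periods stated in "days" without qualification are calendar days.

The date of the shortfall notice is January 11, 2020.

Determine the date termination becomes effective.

February 17, 2020

The last day of the make-up period: January 11, 2020 + 11 days = January 22, 2020.
The last day of the appeal period: January 22, 2020 + 14 days = February 5, 2020.
The date termination becomes effective: 8 business days after Wednesday, February 5, 2020, skipping weekends — Feb 6, Feb 7, Feb 10, Feb 11, Feb 12, Feb 13, Feb 14, Feb 17 — lands on Monday, February 17, 2020.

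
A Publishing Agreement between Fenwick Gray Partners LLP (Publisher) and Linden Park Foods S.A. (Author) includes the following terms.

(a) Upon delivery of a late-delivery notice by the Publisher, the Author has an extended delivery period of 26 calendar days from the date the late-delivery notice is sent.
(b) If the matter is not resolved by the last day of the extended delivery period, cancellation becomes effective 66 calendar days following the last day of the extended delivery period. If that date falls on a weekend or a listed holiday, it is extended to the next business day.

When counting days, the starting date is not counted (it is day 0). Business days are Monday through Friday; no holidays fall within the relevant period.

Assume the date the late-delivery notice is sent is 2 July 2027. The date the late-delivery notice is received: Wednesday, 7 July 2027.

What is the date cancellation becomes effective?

4 October 2027

The last day of the extended delivery period: 26 calendar days after 2 July 2027 is 28 July 2027.
Adding 66 calendar days to 28 July 2027 gives 2 October 2027, which is the date cancellation becomes effective. That falls on a Saturday, so it rolls to the next business day, Monday, 4 October 2027.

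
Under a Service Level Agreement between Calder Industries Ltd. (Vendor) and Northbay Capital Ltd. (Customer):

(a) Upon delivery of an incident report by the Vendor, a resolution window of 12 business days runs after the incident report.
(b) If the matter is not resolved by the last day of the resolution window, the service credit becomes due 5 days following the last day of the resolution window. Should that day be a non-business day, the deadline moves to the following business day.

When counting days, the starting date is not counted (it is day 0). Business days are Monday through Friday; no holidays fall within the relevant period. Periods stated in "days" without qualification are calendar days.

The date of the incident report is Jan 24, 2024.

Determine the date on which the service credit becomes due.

The last day of the resolution window: counting 12 business days from Wednesday, Jan 24, 2024 (Jan 25, Jan 26, Jan 29, Jan 30, …, Feb 7, Feb 8, Feb 9, skipping weekends) reaches Friday, Feb 9, 2024.
The date on which the service credit becomes due: 5 calendar days after Feb 9, 2024 is Feb 14, 2024. Feb 14, 2024 is a Wednesday, so no roll-forward applies.

Feb 14, 2024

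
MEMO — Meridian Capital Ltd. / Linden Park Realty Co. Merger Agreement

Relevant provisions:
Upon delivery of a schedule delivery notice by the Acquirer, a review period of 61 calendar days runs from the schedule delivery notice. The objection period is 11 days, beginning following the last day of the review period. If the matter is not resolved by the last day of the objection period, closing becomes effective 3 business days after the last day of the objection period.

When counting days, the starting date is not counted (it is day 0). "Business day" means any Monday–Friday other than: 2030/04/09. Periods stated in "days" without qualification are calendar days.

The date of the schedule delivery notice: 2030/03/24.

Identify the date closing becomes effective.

Adding 61 calendar days to 2030/03/24 gives 2030/05/24, which is the last day of the review period.
The last day of the objection period: 11 calendar days after 2030/05/24 is 2030/06/04.
The date closing becomes effective: 3 business days after Tuesday, 2030/06/04, skipping weekends — Jun 5, Jun 6, Jun 7 — lands on Friday, 2030/06/07.

2030/06/07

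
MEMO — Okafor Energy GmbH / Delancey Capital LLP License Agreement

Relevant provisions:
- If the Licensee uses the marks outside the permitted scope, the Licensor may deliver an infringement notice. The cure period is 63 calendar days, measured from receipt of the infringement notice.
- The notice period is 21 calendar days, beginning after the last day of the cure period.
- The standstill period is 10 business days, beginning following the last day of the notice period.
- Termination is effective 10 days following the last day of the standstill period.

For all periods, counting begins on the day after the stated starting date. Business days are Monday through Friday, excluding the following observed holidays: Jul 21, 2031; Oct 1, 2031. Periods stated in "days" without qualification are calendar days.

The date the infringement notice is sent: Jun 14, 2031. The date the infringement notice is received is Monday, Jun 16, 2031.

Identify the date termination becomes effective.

Adding 63 calendar days to Jun 16, 2031 gives Aug 18, 2031, which is the last day of the cure period.
The last day of the notice period: Aug 18, 2031 + 21 days = Sep 8, 2031.
From Monday, Sep 8, 2031, 10 business days (Sep 9, Sep 10, Sep 11, Sep 12, Sep 15, Sep 16, Sep 17, Sep 18, Sep 19, Sep 22, skipping weekends) brings us to Monday, Sep 22, 2031, which is the last day of the standstill period.
The date termination becomes effective: Sep 22, 2031 + 10 days = Oct 2, 2031.

Oct 2, 2031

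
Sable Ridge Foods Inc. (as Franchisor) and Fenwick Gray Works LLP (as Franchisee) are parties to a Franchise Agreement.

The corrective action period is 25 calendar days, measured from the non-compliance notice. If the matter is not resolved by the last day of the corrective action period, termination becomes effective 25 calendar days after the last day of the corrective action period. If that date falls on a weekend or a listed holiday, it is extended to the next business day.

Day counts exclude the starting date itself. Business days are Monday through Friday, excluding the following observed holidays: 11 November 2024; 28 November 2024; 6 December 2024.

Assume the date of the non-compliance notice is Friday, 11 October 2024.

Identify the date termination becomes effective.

2 December 2024

The last day of the corrective action period: 11 October 2024 + 25 days = 5 November 2024.
The date termination becomes effective: 25 calendar days after 5 November 2024 is 30 November 2024. That falls on a Saturday, so it rolls to the next business day, Monday, 2 December 2024.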